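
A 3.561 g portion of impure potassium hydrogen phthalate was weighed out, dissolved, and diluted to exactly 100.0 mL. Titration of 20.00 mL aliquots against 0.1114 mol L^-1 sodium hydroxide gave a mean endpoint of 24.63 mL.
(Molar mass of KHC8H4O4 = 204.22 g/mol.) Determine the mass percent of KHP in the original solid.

78.68 %

KHC8H4O4 + NaOH → KNaC8H4O4 + H2O
n(NaOH) per titration = 0.02463 × 0.1114 = 2.744 × 10^-3 mol
n(KHC8H4O4) in each aliquot = 2.744 × 10^-3 mol (1:1 ratio)
n(KHC8H4O4) in the whole flask = 2.744 × 10^-3 × 100.0/20.00 = 0.01372 mol
mass of KHC8H4O4 = 0.01372 × 204.22 = 2.802 g
% KHC8H4O4 = 2.802 / 3.561 × 100 = 78.68 %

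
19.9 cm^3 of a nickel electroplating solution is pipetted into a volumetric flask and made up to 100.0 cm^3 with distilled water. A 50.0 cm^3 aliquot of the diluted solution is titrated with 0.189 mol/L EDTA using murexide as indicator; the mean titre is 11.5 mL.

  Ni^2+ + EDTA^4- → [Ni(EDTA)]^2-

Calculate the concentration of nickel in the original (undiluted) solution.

0.218 mol/L

n(EDTA) = 0.0115 × 0.189 = 2.17 × 10^-3 mol
n(Ni2+) in the aliquot = 2.17 × 10^-3 mol (1:1 ratio)
[Ni2+]_dilute = 2.17 × 10^-3 / 0.0500 = 0.0435 mol/L
Dilution factor = 100.0 / 19.9 = 5.025
[Ni2+]_stock = 0.0435 × 5.025 = 0.218 mol/L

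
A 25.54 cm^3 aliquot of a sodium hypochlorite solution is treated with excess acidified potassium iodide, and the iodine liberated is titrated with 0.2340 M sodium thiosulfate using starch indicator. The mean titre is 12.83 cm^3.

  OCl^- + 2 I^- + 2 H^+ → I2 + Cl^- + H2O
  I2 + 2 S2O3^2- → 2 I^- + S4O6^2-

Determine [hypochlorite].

n(S2O3^2-) = 0.01283 × 0.2340 = 3.002 × 10^-3 mol
n(I2) = n(S2O3^2-)/2 = 1.501 × 10^-3 mol
n(OCl^-) in the aliquot = 1.501 × 10^-3 mol (1:1 ratio)
[OCl^-] = 1.501 × 10^-3 / 0.02554 = 0.05877 mol/L

0.05877 M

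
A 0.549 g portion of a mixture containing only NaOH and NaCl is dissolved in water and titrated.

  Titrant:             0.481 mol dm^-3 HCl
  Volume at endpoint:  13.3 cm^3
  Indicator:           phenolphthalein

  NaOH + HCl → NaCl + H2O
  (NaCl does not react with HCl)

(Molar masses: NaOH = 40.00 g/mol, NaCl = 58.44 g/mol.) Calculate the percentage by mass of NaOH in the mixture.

46.6 %

n(HCl) = 0.0133 × 0.481 = 6.40 × 10^-3 mol
Let x = n(NaOH), y = n(NaCl).
Titrant: 1x = 6.40 × 10^-3;  mass: 40.00x + 58.44y = 0.549
Solving, x = 6.40 × 10^-3 mol, y = 5.02 × 10^-3 mol
mass of NaOH = 6.40 × 10^-3 × 40.00 = 0.256 g
% NaOH = 0.256 / 0.549 × 100 = 46.6 %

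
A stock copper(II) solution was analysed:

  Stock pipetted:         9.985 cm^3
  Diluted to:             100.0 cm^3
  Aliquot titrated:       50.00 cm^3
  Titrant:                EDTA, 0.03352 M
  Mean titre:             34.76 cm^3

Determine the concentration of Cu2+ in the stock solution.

0.2334 M

Cu^2+ + EDTA^4- → [Cu(EDTA)]^2-
n(EDTA) = 0.03476 × 0.03352 = 1.165 × 10^-3 mol
n(Cu2+) in the aliquot = 1.165 × 10^-3 mol (1:1 ratio)
[Cu2+]_dilute = 1.165 × 10^-3 / 0.05000 = 0.02330 mol/L
Dilution factor = 100.0 / 9.985 = 10.02
[Cu2+]_stock = 0.02330 × 10.02 = 0.2334 mol/L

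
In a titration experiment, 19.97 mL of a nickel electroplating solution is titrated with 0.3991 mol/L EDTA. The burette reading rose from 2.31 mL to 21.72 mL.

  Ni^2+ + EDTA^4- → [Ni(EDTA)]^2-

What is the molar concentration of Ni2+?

0.3879 mol/L

n(EDTA) = 0.01941 L × 0.3991 mol/L = 7.747 × 10^-3 mol
n(Ni2+) = 7.747 × 10^-3 mol (1:1 mole ratio)
[Ni2+] = 7.747 × 10^-3 mol / 0.01997 L = 0.3879 mol/L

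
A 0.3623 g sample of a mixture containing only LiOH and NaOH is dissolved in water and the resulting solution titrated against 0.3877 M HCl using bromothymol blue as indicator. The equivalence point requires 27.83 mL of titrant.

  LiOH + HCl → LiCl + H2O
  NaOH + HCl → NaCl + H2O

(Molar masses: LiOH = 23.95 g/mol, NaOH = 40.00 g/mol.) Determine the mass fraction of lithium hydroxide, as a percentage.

n(HCl) = 0.02783 × 0.3877 = 0.01079 mol
Let x = n(LiOH), y = n(NaOH).
Titrant: 1x + 1y = 0.01079;  mass: 23.95x + 40.00y = 0.3623
Solving, x = 4.317 × 10^-3 mol, y = 6.473 × 10^-3 mol
mass of LiOH = 4.317 × 10^-3 × 23.95 = 0.1034 g
% LiOH = 0.1034 / 0.3623 × 100 = 28.54 %

28.54 %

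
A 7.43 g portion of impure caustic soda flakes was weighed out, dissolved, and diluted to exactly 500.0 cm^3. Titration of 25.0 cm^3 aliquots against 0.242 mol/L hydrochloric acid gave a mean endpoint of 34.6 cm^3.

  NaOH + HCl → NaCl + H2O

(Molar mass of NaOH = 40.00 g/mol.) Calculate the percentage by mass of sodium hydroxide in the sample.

90.2 %

n(HCl) per titration = 0.0346 × 0.242 = 8.37 × 10^-3 mol
n(NaOH) in each aliquot = 8.37 × 10^-3 mol (1:1 ratio)
n(NaOH) in the whole flask = 8.37 × 10^-3 × 500.0/25.0 = 0.167 mol
mass of NaOH = 0.167 × 40.00 = 6.70 g
% NaOH = 6.70 / 7.43 × 100 = 90.2 %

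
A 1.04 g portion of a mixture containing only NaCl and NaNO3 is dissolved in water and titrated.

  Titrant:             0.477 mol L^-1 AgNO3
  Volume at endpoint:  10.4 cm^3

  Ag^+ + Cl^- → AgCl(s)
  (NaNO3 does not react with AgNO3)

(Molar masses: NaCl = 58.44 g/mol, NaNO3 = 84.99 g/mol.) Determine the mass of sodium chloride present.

n(AgNO3) = 0.0104 × 0.477 = 4.96 × 10^-3 mol
Let x = n(NaCl), y = n(NaNO3).
Titrant: 1x = 4.96 × 10^-3;  mass: 58.44x + 84.99y = 1.04
Solving, x = 4.96 × 10^-3 mol, y = 8.83 × 10^-3 mol
mass of NaCl = 4.96 × 10^-3 × 58.44 = 0.290 g

0.290 g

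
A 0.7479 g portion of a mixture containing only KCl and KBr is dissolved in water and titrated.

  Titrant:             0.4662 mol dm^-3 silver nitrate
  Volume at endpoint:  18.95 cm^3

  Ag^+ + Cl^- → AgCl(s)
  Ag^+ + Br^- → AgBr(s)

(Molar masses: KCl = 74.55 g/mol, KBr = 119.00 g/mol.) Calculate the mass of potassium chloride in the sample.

n(AgNO3) = 0.01895 × 0.4662 = 8.834 × 10^-3 mol
Let x = n(KCl), y = n(KBr).
Titrant: 1x + 1y = 8.834 × 10^-3;  mass: 74.55x + 119.00y = 0.7479
Solving, x = 6.826 × 10^-3 mol, y = 2.009 × 10^-3 mol
mass of KCl = 6.826 × 10^-3 × 74.55 = 0.5089 g

0.5089 g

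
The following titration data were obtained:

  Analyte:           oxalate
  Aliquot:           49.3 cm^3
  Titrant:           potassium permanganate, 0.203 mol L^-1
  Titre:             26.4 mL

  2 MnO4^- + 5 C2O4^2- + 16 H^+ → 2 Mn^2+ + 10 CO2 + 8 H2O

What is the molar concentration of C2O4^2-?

n(KMnO4) = 0.0264 L × 0.203 mol/L = 5.36 × 10^-3 mol
From the 5:2 mole ratio, n(C2O4^2-) = 5/2 × 5.36 × 10^-3 = 0.0134 mol
[C2O4^2-] = 0.0134 mol / 0.0493 L = 0.272 mol/L

0.272 mol/L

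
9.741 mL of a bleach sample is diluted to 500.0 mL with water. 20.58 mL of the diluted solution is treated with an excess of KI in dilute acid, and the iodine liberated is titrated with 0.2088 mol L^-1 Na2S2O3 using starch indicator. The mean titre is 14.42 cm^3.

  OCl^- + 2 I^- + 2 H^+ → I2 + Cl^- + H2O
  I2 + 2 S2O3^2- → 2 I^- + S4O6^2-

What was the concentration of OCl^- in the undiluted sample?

n(S2O3^2-) = 0.01442 × 0.2088 = 3.011 × 10^-3 mol
n(I2) = n(S2O3^2-)/2 = 1.505 × 10^-3 mol
n(OCl^-) in the aliquot = 1.505 × 10^-3 mol (1:1 ratio)
[OCl^-]_dilute = 1.505 × 10^-3 / 0.02058 = 0.07315 mol/L
[OCl^-]_original = 0.07315 × 500.0/9.741 = 3.755 mol/L

3.755 mol/L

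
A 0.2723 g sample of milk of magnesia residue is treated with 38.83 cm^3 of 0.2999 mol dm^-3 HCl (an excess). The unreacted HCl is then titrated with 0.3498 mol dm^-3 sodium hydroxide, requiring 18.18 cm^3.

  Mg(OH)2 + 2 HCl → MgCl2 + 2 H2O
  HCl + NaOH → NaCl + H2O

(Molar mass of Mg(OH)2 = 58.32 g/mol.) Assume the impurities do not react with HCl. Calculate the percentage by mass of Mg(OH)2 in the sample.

n(HCl) added = 0.03883 × 0.2999 = 0.01165 mol
n(NaOH) used in back-titration = 0.01818 × 0.3498 = 6.359 × 10^-3 mol
n(HCl) left over = 6.359 × 10^-3 mol (1:1 ratio)
n(HCl) consumed by analyte = 0.01165 − 6.359 × 10^-3 = 5.286 × 10^-3 mol
From the 1:2 ratio, n(Mg(OH)2) = 1/2 × 5.286 × 10^-3 = 2.643 × 10^-3 mol
mass of Mg(OH)2 = 2.643 × 10^-3 × 58.32 = 0.1541 g
% Mg(OH)2 = 0.1541 / 0.2723 × 100 = 56.60 %

56.60 %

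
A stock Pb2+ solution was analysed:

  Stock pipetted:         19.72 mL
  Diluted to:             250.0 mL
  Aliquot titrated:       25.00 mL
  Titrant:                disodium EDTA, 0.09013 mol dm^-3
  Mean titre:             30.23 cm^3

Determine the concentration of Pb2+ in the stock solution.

Pb^2+ + EDTA^4- → [Pb(EDTA)]^2-
n(EDTA) = 0.03023 × 0.09013 = 2.725 × 10^-3 mol
n(Pb2+) in the aliquot = 2.725 × 10^-3 mol (1:1 ratio)
[Pb2+]_dilute = 2.725 × 10^-3 / 0.02500 = 0.1090 mol/L
Dilution factor = 250.0 / 19.72 = 12.68
[Pb2+]_stock = 0.1090 × 12.68 = 1.382 mol/L

1.382 mol/L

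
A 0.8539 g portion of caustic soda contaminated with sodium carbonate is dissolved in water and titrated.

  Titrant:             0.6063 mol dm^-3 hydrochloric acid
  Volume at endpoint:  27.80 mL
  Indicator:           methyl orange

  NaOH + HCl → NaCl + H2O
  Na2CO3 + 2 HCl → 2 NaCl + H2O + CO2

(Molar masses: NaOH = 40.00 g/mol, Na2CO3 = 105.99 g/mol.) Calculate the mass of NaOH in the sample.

n(HCl) = 0.02780 × 0.6063 = 0.01686 mol
Let x = n(NaOH), y = n(Na2CO3).
Titrant: 1x + 2y = 0.01686;  mass: 40.00x + 105.99y = 0.8539
Solving, x = 3.027 × 10^-3 mol, y = 6.914 × 10^-3 mol
mass of NaOH = 3.027 × 10^-3 × 40.00 = 0.1211 g

0.1211 g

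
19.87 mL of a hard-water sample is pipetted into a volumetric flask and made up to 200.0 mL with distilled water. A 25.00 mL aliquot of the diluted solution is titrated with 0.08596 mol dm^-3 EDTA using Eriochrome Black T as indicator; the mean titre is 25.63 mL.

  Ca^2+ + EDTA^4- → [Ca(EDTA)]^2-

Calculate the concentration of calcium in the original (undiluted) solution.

0.8870 mol/L

n(EDTA) = 0.02563 × 0.08596 = 2.203 × 10^-3 mol
n(Ca2+) in the aliquot = 2.203 × 10^-3 mol (1:1 ratio)
[Ca2+]_dilute = 2.203 × 10^-3 / 0.02500 = 0.08813 mol/L
Dilution factor = 200.0 / 19.87 = 10.07
[Ca2+]_stock = 0.08813 × 10.07 = 0.8870 mol/L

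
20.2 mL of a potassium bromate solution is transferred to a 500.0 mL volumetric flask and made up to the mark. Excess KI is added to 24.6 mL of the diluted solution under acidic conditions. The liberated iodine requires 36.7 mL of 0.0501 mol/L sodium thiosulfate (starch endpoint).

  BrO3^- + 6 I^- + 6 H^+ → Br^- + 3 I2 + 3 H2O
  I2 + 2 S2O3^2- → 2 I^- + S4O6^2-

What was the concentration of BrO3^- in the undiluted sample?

n(S2O3^2-) = 0.0367 × 0.0501 = 1.84 × 10^-3 mol
n(I2) = n(S2O3^2-)/2 = 9.19 × 10^-4 mol
From the 1:3 ratio, n(BrO3^-) in the aliquot = 1/3 × 9.19 × 10^-4 = 3.06 × 10^-4 mol
[BrO3^-]_dilute = 3.06 × 10^-4 / 0.0246 = 0.0125 mol/L
[BrO3^-]_original = 0.0125 × 500.0/20.2 = 0.308 mol/L

0.308 mol/L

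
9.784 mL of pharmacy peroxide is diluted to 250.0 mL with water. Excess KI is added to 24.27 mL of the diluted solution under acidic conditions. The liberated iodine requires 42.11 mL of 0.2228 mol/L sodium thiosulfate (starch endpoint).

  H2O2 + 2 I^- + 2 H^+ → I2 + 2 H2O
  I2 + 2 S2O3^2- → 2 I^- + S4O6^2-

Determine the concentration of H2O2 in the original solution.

4.939 mol/L

n(S2O3^2-) = 0.04211 × 0.2228 = 9.382 × 10^-3 mol
n(I2) = n(S2O3^2-)/2 = 4.691 × 10^-3 mol
n(H2O2) in the aliquot = 4.691 × 10^-3 mol (1:1 ratio)
[H2O2]_dilute = 4.691 × 10^-3 / 0.02427 = 0.1933 mol/L
[H2O2]_original = 0.1933 × 250.0/9.784 = 4.939 mol/L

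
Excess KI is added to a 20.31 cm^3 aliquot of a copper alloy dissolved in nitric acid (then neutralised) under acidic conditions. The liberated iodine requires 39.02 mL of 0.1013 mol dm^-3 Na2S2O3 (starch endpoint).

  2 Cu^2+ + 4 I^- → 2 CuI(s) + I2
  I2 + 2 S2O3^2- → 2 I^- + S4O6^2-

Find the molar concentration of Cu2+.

0.1946 mol/L

n(S2O3^2-) = 0.03902 × 0.1013 = 3.953 × 10^-3 mol
n(I2) = n(S2O3^2-)/2 = 1.976 × 10^-3 mol
From the 2:1 ratio, n(Cu2+) in the aliquot = 2/1 × 1.976 × 10^-3 = 3.953 × 10^-3 mol
[Cu2+] = 3.953 × 10^-3 / 0.02031 = 0.1946 mol/L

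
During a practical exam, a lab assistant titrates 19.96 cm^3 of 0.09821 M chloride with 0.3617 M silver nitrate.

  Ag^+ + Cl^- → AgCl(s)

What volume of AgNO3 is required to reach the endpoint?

5.420 mL

n(Cl-) = 0.01996 L × 0.09821 mol/L = 1.960 × 10^-3 mol
n(AgNO3) = 1.960 × 10^-3 mol (1:1 stoichiometry)
V(AgNO3) = 1.960 × 10^-3 mol / 0.3617 mol/L = 0.005420 L = 5.420 mL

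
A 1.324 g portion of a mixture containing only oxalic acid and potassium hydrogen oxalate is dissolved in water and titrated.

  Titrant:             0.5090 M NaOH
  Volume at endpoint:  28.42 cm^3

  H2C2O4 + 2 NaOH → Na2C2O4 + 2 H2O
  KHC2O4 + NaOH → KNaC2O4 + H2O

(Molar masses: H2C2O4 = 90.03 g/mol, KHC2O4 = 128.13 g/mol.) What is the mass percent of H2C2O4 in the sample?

21.66 %

n(NaOH) = 0.02842 × 0.5090 = 0.01447 mol
Let x = n(H2C2O4), y = n(KHC2O4).
Titrant: 2x + 1y = 0.01447;  mass: 90.03x + 128.13y = 1.324
Solving, x = 3.185 × 10^-3 mol, y = 8.095 × 10^-3 mol
mass of H2C2O4 = 3.185 × 10^-3 × 90.03 = 0.2868 g
% H2C2O4 = 0.2868 / 1.324 × 100 = 21.66 %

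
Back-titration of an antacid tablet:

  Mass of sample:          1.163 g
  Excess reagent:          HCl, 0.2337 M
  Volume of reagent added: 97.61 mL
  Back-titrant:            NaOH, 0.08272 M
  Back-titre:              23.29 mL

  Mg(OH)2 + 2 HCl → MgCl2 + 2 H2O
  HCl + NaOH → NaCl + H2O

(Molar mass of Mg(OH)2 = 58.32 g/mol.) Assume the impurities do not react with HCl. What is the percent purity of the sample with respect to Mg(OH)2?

n(HCl) added = 0.09761 × 0.2337 = 0.02281 mol
n(NaOH) used in back-titration = 0.02329 × 0.08272 = 1.927 × 10^-3 mol
n(HCl) left over = 1.927 × 10^-3 mol (1:1 ratio)
n(HCl) consumed by analyte = 0.02281 − 1.927 × 10^-3 = 0.02088 mol
From the 1:2 ratio, n(Mg(OH)2) = 1/2 × 0.02088 = 0.01044 mol
mass of Mg(OH)2 = 0.01044 × 58.32 = 0.6090 g
% Mg(OH)2 = 0.6090 / 1.163 × 100 = 52.36 %

52.36 %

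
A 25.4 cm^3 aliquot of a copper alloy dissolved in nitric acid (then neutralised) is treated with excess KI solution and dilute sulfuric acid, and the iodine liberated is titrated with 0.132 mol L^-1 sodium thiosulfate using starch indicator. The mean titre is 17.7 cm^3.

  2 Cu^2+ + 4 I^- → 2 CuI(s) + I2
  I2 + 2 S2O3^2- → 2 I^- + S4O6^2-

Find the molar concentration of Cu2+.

n(S2O3^2-) = 0.0177 × 0.132 = 2.34 × 10^-3 mol
n(I2) = n(S2O3^2-)/2 = 1.17 × 10^-3 mol
From the 2:1 ratio, n(Cu2+) in the aliquot = 2/1 × 1.17 × 10^-3 = 2.34 × 10^-3 mol
[Cu2+] = 2.34 × 10^-3 / 0.0254 = 0.0920 mol/L

0.0920 mol/L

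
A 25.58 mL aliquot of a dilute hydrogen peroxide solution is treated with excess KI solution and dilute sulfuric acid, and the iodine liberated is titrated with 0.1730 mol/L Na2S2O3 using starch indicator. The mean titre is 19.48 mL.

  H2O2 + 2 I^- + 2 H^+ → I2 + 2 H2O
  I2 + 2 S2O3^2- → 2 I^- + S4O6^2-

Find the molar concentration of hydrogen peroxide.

0.06587 mol/L

n(S2O3^2-) = 0.01948 × 0.1730 = 3.370 × 10^-3 mol
n(I2) = n(S2O3^2-)/2 = 1.685 × 10^-3 mol
n(H2O2) in the aliquot = 1.685 × 10^-3 mol (1:1 ratio)
[H2O2] = 1.685 × 10^-3 / 0.02558 = 0.06587 mol/L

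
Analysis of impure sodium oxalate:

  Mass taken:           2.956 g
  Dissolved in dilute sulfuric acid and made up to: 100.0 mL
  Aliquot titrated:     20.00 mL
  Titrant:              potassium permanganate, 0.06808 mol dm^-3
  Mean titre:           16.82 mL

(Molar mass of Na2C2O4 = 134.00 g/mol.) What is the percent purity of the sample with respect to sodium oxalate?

64.89 %

2 MnO4^- + 5 C2O4^2- + 16 H^+ → 2 Mn^2+ + 10 CO2 + 8 H2O
n(KMnO4) per titration = 0.01682 × 0.06808 = 1.145 × 10^-3 mol
From the 5:2 ratio, n(Na2C2O4) in each aliquot = 5/2 × 1.145 × 10^-3 = 2.863 × 10^-3 mol
n(Na2C2O4) in the whole flask = 2.863 × 10^-3 × 100.0/20.00 = 0.01431 mol
mass of Na2C2O4 = 0.01431 × 134.00 = 1.918 g
% Na2C2O4 = 1.918 / 2.956 × 100 = 64.89 %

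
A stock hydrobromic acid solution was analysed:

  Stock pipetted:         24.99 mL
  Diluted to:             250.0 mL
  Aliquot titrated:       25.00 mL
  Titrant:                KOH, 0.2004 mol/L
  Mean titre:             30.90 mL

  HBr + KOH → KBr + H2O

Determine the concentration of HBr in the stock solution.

2.478 mol/L

n(KOH) = 0.03090 × 0.2004 = 6.192 × 10^-3 mol
n(HBr) in the aliquot = 6.192 × 10^-3 mol (1:1 ratio)
[HBr]_dilute = 6.192 × 10^-3 / 0.02500 = 0.2477 mol/L
Dilution factor = 250.0 / 24.99 = 10.00
[HBr]_stock = 0.2477 × 10.00 = 2.478 mol/L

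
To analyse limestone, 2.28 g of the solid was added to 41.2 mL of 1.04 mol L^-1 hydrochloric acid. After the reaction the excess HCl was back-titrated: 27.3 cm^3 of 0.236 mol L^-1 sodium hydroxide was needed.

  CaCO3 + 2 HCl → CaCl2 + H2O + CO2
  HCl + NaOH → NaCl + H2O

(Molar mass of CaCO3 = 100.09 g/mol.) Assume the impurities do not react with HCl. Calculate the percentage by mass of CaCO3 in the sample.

n(HCl) added = 0.0412 × 1.04 = 0.0428 mol
n(NaOH) used in back-titration = 0.0273 × 0.236 = 6.44 × 10^-3 mol
n(HCl) left over = 6.44 × 10^-3 mol (1:1 ratio)
n(HCl) consumed by analyte = 0.0428 − 6.44 × 10^-3 = 0.0364 mol
From the 1:2 ratio, n(CaCO3) = 1/2 × 0.0364 = 0.0182 mol
mass of CaCO3 = 0.0182 × 100.09 = 1.82 g
% CaCO3 = 1.82 / 2.28 × 100 = 79.9 %

79.9 %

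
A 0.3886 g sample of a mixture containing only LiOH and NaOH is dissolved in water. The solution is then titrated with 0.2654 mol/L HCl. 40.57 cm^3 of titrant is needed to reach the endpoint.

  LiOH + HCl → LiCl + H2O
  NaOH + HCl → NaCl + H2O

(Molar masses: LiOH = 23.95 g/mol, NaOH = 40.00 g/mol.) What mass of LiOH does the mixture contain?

0.06281 g

n(HCl) = 0.04057 × 0.2654 = 0.01077 mol
Let x = n(LiOH), y = n(NaOH).
Titrant: 1x + 1y = 0.01077;  mass: 23.95x + 40.00y = 0.3886
Solving, x = 2.622 × 10^-3 mol, y = 8.145 × 10^-3 mol
mass of LiOH = 2.622 × 10^-3 × 23.95 = 0.06281 g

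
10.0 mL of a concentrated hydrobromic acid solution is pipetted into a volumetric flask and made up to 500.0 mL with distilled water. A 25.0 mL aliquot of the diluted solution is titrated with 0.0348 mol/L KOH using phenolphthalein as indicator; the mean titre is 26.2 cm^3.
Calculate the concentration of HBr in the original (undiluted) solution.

1.82 mol/L

HBr + KOH → KBr + H2O
n(KOH) = 0.0262 × 0.0348 = 9.12 × 10^-4 mol
n(HBr) in the aliquot = 9.12 × 10^-4 mol (1:1 ratio)
[HBr]_dilute = 9.12 × 10^-4 / 0.0250 = 0.0365 mol/L
Dilution factor = 500.0 / 10.0 = 50.00
[HBr]_stock = 0.0365 × 50.00 = 1.82 mol/L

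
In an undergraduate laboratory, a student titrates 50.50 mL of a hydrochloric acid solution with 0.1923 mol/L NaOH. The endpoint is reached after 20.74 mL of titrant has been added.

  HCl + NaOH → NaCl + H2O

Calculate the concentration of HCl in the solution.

0.07898 mol/L

n(NaOH) = 0.02074 L × 0.1923 mol/L = 3.988 × 10^-3 mol
n(HCl) = 3.988 × 10^-3 mol (1:1 mole ratio)
[HCl] = 3.988 × 10^-3 mol / 0.05050 L = 0.07898 mol/L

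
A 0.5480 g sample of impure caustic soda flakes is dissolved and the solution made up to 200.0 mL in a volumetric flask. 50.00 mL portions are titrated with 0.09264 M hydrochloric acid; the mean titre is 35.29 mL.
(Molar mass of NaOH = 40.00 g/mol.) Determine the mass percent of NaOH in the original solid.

NaOH + HCl → NaCl + H2O
n(HCl) per titration = 0.03529 × 0.09264 = 3.269 × 10^-3 mol
n(NaOH) in each aliquot = 3.269 × 10^-3 mol (1:1 ratio)
n(NaOH) in the whole flask = 3.269 × 10^-3 × 200.0/50.00 = 0.01308 mol
mass of NaOH = 0.01308 × 40.00 = 0.5231 g
% NaOH = 0.5231 / 0.5480 × 100 = 95.45 %

95.45 %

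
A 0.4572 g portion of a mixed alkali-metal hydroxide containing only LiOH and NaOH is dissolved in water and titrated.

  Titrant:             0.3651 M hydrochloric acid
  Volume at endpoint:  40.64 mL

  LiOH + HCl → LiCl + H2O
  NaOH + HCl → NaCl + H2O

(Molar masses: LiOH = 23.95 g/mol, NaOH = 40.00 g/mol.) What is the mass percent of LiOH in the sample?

44.49 %

n(HCl) = 0.04064 × 0.3651 = 0.01484 mol
Let x = n(LiOH), y = n(NaOH).
Titrant: 1x + 1y = 0.01484;  mass: 23.95x + 40.00y = 0.4572
Solving, x = 8.493 × 10^-3 mol, y = 6.345 × 10^-3 mol
mass of LiOH = 8.493 × 10^-3 × 23.95 = 0.2034 g
% LiOH = 0.2034 / 0.4572 × 100 = 44.49 %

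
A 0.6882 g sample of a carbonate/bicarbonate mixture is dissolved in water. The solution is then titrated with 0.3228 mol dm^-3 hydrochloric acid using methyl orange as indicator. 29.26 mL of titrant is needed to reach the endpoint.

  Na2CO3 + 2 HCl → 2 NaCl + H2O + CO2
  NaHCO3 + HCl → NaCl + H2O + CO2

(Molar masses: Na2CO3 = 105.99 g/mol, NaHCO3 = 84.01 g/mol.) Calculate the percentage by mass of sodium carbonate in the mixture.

n(HCl) = 0.02926 × 0.3228 = 9.445 × 10^-3 mol
Let x = n(Na2CO3), y = n(NaHCO3).
Titrant: 2x + 1y = 9.445 × 10^-3;  mass: 105.99x + 84.01y = 0.6882
Solving, x = 1.697 × 10^-3 mol, y = 6.050 × 10^-3 mol
mass of Na2CO3 = 1.697 × 10^-3 × 105.99 = 0.1799 g
% Na2CO3 = 0.1799 / 0.6882 × 100 = 26.14 %

26.14 %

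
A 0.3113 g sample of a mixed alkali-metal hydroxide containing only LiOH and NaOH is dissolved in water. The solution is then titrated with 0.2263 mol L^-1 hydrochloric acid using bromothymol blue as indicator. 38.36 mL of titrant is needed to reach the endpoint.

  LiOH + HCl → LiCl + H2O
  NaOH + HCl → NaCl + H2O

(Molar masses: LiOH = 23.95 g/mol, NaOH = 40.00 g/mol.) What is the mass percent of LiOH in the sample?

n(HCl) = 0.03836 × 0.2263 = 8.681 × 10^-3 mol
Let x = n(LiOH), y = n(NaOH).
Titrant: 1x + 1y = 8.681 × 10^-3;  mass: 23.95x + 40.00y = 0.3113
Solving, x = 2.239 × 10^-3 mol, y = 6.442 × 10^-3 mol
mass of LiOH = 2.239 × 10^-3 × 23.95 = 0.05362 g
% LiOH = 0.05362 / 0.3113 × 100 = 17.23 %

17.23 %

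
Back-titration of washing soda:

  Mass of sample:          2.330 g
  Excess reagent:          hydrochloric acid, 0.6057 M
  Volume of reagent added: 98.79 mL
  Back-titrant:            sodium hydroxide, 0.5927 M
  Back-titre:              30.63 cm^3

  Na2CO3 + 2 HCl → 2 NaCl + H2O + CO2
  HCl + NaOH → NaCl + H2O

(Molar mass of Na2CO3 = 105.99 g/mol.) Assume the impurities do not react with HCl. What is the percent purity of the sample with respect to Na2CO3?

n(HCl) added = 0.09879 × 0.6057 = 0.05984 mol
n(NaOH) used in back-titration = 0.03063 × 0.5927 = 0.01815 mol
n(HCl) left over = 0.01815 mol (1:1 ratio)
n(HCl) consumed by analyte = 0.05984 − 0.01815 = 0.04168 mol
From the 1:2 ratio, n(Na2CO3) = 1/2 × 0.04168 = 0.02084 mol
mass of Na2CO3 = 0.02084 × 105.99 = 2.209 g
% Na2CO3 = 2.209 / 2.330 × 100 = 94.81 %

94.81 %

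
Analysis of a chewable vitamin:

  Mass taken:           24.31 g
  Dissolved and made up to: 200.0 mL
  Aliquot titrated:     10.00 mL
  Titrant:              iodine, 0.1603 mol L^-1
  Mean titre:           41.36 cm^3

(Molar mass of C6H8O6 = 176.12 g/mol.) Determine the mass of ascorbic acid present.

C6H8O6 + I2 → C6H6O6 + 2 HI
n(I2) per titration = 0.04136 × 0.1603 = 6.630 × 10^-3 mol
n(C6H8O6) in each aliquot = 6.630 × 10^-3 mol (1:1 ratio)
n(C6H8O6) in the whole flask = 6.630 × 10^-3 × 200.0/10.00 = 0.1326 mol
mass of C6H8O6 = 0.1326 × 176.12 = 23.35 g

23.35 g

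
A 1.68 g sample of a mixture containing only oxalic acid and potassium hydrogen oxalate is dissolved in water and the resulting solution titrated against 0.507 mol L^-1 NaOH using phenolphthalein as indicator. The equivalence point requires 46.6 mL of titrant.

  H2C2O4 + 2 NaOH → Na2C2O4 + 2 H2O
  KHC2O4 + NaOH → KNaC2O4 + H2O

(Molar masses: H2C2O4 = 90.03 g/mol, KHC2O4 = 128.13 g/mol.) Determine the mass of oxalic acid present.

n(NaOH) = 0.0466 × 0.507 = 0.0236 mol
Let x = n(H2C2O4), y = n(KHC2O4).
Titrant: 2x + 1y = 0.0236;  mass: 90.03x + 128.13y = 1.68
Solving, x = 8.10 × 10^-3 mol, y = 7.42 × 10^-3 mol
mass of H2C2O4 = 8.10 × 10^-3 × 90.03 = 0.730 g

0.730 g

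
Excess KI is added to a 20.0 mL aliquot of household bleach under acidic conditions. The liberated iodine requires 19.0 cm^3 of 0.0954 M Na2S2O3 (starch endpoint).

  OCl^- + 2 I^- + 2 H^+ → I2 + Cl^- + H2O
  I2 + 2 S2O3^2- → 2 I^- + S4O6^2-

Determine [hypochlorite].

0.0453 M

n(S2O3^2-) = 0.0190 × 0.0954 = 1.81 × 10^-3 mol
n(I2) = n(S2O3^2-)/2 = 9.06 × 10^-4 mol
n(OCl^-) in the aliquot = 9.06 × 10^-4 mol (1:1 ratio)
[OCl^-] = 9.06 × 10^-4 / 0.0200 = 0.0453 mol/L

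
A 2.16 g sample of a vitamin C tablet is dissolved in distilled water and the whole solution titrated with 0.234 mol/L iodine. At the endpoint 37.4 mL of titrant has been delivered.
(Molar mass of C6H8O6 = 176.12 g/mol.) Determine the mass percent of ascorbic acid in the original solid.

C6H8O6 + I2 → C6H6O6 + 2 HI
n(I2) = 0.0374 L × 0.234 mol/L = 8.75 × 10^-3 mol
n(C6H8O6) = 8.75 × 10^-3 mol (1:1 ratio)
mass of C6H8O6 = 8.75 × 10^-3 × 176.12 g/mol = 1.54 g
% C6H8O6 = 1.54 / 2.16 × 100 = 71.4 %

71.4 %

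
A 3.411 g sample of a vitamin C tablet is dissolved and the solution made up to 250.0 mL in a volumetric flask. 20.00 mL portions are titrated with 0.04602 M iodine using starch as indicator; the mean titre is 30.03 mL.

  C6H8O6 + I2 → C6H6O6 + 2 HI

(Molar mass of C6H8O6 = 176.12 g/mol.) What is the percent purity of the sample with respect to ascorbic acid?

89.19 %

n(I2) per titration = 0.03003 × 0.04602 = 1.382 × 10^-3 mol
n(C6H8O6) in each aliquot = 1.382 × 10^-3 mol (1:1 ratio)
n(C6H8O6) in the whole flask = 1.382 × 10^-3 × 250.0/20.00 = 0.01727 mol
mass of C6H8O6 = 0.01727 × 176.12 = 3.042 g
% C6H8O6 = 3.042 / 3.411 × 100 = 89.19 %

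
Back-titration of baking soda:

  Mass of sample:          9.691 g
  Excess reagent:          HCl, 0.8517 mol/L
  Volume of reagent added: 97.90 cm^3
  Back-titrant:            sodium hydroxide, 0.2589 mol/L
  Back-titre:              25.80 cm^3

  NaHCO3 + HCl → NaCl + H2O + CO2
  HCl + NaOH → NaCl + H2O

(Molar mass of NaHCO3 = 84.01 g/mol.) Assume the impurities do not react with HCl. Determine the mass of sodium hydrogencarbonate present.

n(HCl) added = 0.09790 × 0.8517 = 0.08338 mol
n(NaOH) used in back-titration = 0.02580 × 0.2589 = 6.680 × 10^-3 mol
n(HCl) left over = 6.680 × 10^-3 mol (1:1 ratio)
n(HCl) consumed by analyte = 0.08338 − 6.680 × 10^-3 = 0.07670 mol
n(NaHCO3) = 0.07670 mol (1:1 ratio)
mass of NaHCO3 = 0.07670 × 84.01 = 6.444 g

6.444 g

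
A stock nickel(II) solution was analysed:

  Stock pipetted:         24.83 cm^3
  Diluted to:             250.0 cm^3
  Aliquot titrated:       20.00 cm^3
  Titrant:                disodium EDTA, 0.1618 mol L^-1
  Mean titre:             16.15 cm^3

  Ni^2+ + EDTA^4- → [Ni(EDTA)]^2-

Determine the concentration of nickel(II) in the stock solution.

1.315 mol/L

n(EDTA) = 0.01615 × 0.1618 = 2.613 × 10^-3 mol
n(Ni2+) in the aliquot = 2.613 × 10^-3 mol (1:1 ratio)
[Ni2+]_dilute = 2.613 × 10^-3 / 0.02000 = 0.1307 mol/L
Dilution factor = 250.0 / 24.83 = 10.07
[Ni2+]_stock = 0.1307 × 10.07 = 1.315 mol/L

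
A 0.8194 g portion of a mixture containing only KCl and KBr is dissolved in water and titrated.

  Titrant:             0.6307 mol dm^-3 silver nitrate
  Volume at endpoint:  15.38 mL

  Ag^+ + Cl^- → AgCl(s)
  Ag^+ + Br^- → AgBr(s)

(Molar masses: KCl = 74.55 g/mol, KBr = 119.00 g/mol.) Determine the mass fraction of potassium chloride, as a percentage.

68.55 %

n(AgNO3) = 0.01538 × 0.6307 = 9.700 × 10^-3 mol
Let x = n(KCl), y = n(KBr).
Titrant: 1x + 1y = 9.700 × 10^-3;  mass: 74.55x + 119.00y = 0.8194
Solving, x = 7.535 × 10^-3 mol, y = 2.165 × 10^-3 mol
mass of KCl = 7.535 × 10^-3 × 74.55 = 0.5617 g
% KCl = 0.5617 / 0.8194 × 100 = 68.55 %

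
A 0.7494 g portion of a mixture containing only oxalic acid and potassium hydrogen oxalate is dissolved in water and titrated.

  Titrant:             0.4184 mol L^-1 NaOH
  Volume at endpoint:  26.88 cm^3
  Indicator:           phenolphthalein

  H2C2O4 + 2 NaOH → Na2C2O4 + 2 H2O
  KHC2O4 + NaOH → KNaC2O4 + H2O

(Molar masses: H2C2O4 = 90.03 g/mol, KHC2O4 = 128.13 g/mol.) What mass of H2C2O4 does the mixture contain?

n(NaOH) = 0.02688 × 0.4184 = 0.01125 mol
Let x = n(H2C2O4), y = n(KHC2O4).
Titrant: 2x + 1y = 0.01125;  mass: 90.03x + 128.13y = 0.7494
Solving, x = 4.161 × 10^-3 mol, y = 2.925 × 10^-3 mol
mass of H2C2O4 = 4.161 × 10^-3 × 90.03 = 0.3746 g

0.3746 g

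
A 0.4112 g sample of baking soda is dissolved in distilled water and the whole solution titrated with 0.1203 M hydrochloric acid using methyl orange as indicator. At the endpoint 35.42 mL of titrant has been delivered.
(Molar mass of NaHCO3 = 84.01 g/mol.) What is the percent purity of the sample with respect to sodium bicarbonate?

NaHCO3 + HCl → NaCl + H2O + CO2
n(HCl) = 0.03542 L × 0.1203 mol/L = 4.261 × 10^-3 mol
n(NaHCO3) = 4.261 × 10^-3 mol (1:1 ratio)
mass of NaHCO3 = 4.261 × 10^-3 × 84.01 g/mol = 0.3580 g
% NaHCO3 = 0.3580 / 0.4112 × 100 = 87.05 %

87.05 %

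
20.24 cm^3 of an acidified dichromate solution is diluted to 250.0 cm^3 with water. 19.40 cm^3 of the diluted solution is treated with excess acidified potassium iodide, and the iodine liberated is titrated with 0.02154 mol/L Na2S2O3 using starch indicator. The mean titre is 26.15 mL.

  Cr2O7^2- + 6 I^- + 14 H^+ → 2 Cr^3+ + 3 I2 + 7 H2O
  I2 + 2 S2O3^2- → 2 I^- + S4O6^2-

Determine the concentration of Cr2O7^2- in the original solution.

0.05977 mol/L

n(S2O3^2-) = 0.02615 × 0.02154 = 5.633 × 10^-4 mol
n(I2) = n(S2O3^2-)/2 = 2.816 × 10^-4 mol
From the 1:3 ratio, n(Cr2O7^2-) in the aliquot = 1/3 × 2.816 × 10^-4 = 9.388 × 10^-5 mol
[Cr2O7^2-]_dilute = 9.388 × 10^-5 / 0.01940 = 0.004839 mol/L
[Cr2O7^2-]_original = 0.004839 × 250.0/20.24 = 0.05977 mol/L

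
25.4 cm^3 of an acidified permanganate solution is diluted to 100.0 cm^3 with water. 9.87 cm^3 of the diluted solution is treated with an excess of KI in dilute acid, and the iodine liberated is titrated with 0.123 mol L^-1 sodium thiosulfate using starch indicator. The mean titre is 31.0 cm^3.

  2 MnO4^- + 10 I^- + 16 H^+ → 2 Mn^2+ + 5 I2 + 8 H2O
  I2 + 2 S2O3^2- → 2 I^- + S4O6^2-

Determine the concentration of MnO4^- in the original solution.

n(S2O3^2-) = 0.0310 × 0.123 = 3.81 × 10^-3 mol
n(I2) = n(S2O3^2-)/2 = 1.91 × 10^-3 mol
From the 2:5 ratio, n(MnO4^-) in the aliquot = 2/5 × 1.91 × 10^-3 = 7.63 × 10^-4 mol
[MnO4^-]_dilute = 7.63 × 10^-4 / 0.00987 = 0.0773 mol/L
[MnO4^-]_original = 0.0773 × 100.0/25.4 = 0.304 mol/L

0.304 mol/L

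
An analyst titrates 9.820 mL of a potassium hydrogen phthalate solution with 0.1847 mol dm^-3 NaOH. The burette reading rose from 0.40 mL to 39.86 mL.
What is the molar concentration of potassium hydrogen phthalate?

0.7422 mol/L

KHC8H4O4 + NaOH → KNaC8H4O4 + H2O
n(NaOH) = 0.03946 L × 0.1847 mol/L = 7.288 × 10^-3 mol
n(KHC8H4O4) = 7.288 × 10^-3 mol (1:1 mole ratio)
[KHC8H4O4] = 7.288 × 10^-3 mol / 0.009820 L = 0.7422 mol/L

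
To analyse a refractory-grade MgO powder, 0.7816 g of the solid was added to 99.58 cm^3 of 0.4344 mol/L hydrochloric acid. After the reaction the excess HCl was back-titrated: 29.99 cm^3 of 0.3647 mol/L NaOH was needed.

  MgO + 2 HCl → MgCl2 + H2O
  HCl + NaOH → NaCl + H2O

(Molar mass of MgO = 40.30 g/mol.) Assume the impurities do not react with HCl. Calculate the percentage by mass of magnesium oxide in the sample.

n(HCl) added = 0.09958 × 0.4344 = 0.04326 mol
n(NaOH) used in back-titration = 0.02999 × 0.3647 = 0.01094 mol
n(HCl) left over = 0.01094 mol (1:1 ratio)
n(HCl) consumed by analyte = 0.04326 − 0.01094 = 0.03232 mol
From the 1:2 ratio, n(MgO) = 1/2 × 0.03232 = 0.01616 mol
mass of MgO = 0.01616 × 40.30 = 0.6513 g
% MgO = 0.6513 / 0.7816 × 100 = 83.32 %

83.32 %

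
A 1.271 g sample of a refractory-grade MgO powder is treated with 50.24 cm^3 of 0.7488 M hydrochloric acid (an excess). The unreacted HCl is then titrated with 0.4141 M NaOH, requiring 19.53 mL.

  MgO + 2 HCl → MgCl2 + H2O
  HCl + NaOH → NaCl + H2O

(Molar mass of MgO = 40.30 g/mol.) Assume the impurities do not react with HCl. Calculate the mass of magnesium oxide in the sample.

n(HCl) added = 0.05024 × 0.7488 = 0.03762 mol
n(NaOH) used in back-titration = 0.01953 × 0.4141 = 8.087 × 10^-3 mol
n(HCl) left over = 8.087 × 10^-3 mol (1:1 ratio)
n(HCl) consumed by analyte = 0.03762 − 8.087 × 10^-3 = 0.02953 mol
From the 1:2 ratio, n(MgO) = 1/2 × 0.02953 = 0.01477 mol
mass of MgO = 0.01477 × 40.30 = 0.5951 g

0.5951 g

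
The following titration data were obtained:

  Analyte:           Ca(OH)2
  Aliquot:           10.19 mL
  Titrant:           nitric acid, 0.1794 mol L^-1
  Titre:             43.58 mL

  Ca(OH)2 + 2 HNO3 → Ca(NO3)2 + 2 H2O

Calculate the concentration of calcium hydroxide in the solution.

n(HNO3) = 0.04358 L × 0.1794 mol/L = 7.818 × 10^-3 mol
From the 1:2 mole ratio, n(Ca(OH)2) = 1/2 × 7.818 × 10^-3 = 3.909 × 10^-3 mol
[Ca(OH)2] = 3.909 × 10^-3 mol / 0.01019 L = 0.3836 mol/L

0.3836 mol/L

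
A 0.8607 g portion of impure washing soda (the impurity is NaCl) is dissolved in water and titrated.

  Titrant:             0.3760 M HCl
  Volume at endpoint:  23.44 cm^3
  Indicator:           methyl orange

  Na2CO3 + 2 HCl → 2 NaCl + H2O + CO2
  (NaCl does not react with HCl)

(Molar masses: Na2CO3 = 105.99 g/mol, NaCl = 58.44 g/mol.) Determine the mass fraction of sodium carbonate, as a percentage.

n(HCl) = 0.02344 × 0.3760 = 8.813 × 10^-3 mol
Let x = n(Na2CO3), y = n(NaCl).
Titrant: 2x = 8.813 × 10^-3;  mass: 105.99x + 58.44y = 0.8607
Solving, x = 4.407 × 10^-3 mol, y = 6.736 × 10^-3 mol
mass of Na2CO3 = 4.407 × 10^-3 × 105.99 = 0.4671 g
% Na2CO3 = 0.4671 / 0.8607 × 100 = 54.27 %

54.27 %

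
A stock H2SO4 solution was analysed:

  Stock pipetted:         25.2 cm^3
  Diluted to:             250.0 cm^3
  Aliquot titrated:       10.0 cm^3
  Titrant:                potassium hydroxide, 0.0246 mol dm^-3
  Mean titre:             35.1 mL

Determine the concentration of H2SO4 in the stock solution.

0.428 mol/L

H2SO4 + 2 KOH → K2SO4 + 2 H2O
n(KOH) = 0.0351 × 0.0246 = 8.63 × 10^-4 mol
From the 1:2 ratio, n(H2SO4) in the aliquot = 1/2 × 8.63 × 10^-4 = 4.32 × 10^-4 mol
[H2SO4]_dilute = 4.32 × 10^-4 / 0.0100 = 0.0432 mol/L
Dilution factor = 250.0 / 25.2 = 9.921
[H2SO4]_stock = 0.0432 × 9.921 = 0.428 mol/L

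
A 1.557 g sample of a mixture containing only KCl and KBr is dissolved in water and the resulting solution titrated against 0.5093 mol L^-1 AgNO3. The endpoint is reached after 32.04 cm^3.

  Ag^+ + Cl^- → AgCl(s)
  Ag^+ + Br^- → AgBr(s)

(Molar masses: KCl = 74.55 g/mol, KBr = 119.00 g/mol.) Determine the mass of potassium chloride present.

n(AgNO3) = 0.03204 × 0.5093 = 0.01632 mol
Let x = n(KCl), y = n(KBr).
Titrant: 1x + 1y = 0.01632;  mass: 74.55x + 119.00y = 1.557
Solving, x = 8.658 × 10^-3 mol, y = 7.660 × 10^-3 mol
mass of KCl = 8.658 × 10^-3 × 74.55 = 0.6454 g

0.6454 g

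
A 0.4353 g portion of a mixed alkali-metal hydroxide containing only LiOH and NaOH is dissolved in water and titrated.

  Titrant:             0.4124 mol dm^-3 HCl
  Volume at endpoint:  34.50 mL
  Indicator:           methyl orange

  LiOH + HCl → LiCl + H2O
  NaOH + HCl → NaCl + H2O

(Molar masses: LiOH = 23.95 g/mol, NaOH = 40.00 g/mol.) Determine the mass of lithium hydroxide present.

n(HCl) = 0.03450 × 0.4124 = 0.01423 mol
Let x = n(LiOH), y = n(NaOH).
Titrant: 1x + 1y = 0.01423;  mass: 23.95x + 40.00y = 0.4353
Solving, x = 8.337 × 10^-3 mol, y = 5.891 × 10^-3 mol
mass of LiOH = 8.337 × 10^-3 × 23.95 = 0.1997 g

0.1997 g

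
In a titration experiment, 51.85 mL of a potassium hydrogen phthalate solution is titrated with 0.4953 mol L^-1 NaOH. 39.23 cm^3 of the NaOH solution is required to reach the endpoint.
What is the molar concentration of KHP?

0.3747 mol/L

KHC8H4O4 + NaOH → KNaC8H4O4 + H2O
n(NaOH) = 0.03923 L × 0.4953 mol/L = 0.01943 mol
n(KHC8H4O4) = 0.01943 mol (1:1 mole ratio)
[KHC8H4O4] = 0.01943 mol / 0.05185 L = 0.3747 mol/L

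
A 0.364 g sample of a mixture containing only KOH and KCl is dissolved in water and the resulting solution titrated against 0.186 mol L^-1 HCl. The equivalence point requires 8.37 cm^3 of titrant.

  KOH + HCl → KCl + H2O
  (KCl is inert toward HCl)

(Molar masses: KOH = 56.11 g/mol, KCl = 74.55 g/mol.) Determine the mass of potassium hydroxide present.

n(HCl) = 0.00837 × 0.186 = 1.56 × 10^-3 mol
Let x = n(KOH), y = n(KCl).
Titrant: 1x = 1.56 × 10^-3;  mass: 56.11x + 74.55y = 0.364
Solving, x = 1.56 × 10^-3 mol, y = 3.71 × 10^-3 mol
mass of KOH = 1.56 × 10^-3 × 56.11 = 0.0874 g

0.0874 g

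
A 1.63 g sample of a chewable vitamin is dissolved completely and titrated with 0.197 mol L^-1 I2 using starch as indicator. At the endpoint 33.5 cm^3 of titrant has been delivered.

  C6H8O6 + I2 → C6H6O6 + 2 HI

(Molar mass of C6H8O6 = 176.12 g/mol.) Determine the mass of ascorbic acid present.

n(I2) = 0.0335 L × 0.197 mol/L = 6.60 × 10^-3 mol
n(C6H8O6) = 6.60 × 10^-3 mol (1:1 ratio)
mass of C6H8O6 = 6.60 × 10^-3 × 176.12 g/mol = 1.16 g

1.16 g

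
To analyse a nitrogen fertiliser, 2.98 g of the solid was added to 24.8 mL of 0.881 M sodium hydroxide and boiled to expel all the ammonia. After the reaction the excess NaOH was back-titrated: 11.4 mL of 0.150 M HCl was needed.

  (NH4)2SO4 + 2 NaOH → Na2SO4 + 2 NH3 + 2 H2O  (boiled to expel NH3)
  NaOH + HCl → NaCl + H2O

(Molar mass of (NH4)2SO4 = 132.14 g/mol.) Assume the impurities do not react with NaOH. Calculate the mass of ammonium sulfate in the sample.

n(NaOH) added = 0.0248 × 0.881 = 0.0218 mol
n(HCl) used in back-titration = 0.0114 × 0.150 = 1.71 × 10^-3 mol
n(NaOH) left over = 1.71 × 10^-3 mol (1:1 ratio)
n(NaOH) consumed by analyte = 0.0218 − 1.71 × 10^-3 = 0.0201 mol
From the 1:2 ratio, n((NH4)2SO4) = 1/2 × 0.0201 = 0.0101 mol
mass of (NH4)2SO4 = 0.0101 × 132.14 = 1.33 g

1.33 g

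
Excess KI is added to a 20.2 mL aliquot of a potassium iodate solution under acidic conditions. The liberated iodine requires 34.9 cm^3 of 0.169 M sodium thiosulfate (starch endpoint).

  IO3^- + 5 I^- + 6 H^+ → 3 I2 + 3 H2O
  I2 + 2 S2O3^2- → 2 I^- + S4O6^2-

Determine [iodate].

n(S2O3^2-) = 0.0349 × 0.169 = 5.90 × 10^-3 mol
n(I2) = n(S2O3^2-)/2 = 2.95 × 10^-3 mol
From the 1:3 ratio, n(IO3^-) in the aliquot = 1/3 × 2.95 × 10^-3 = 9.83 × 10^-4 mol
[IO3^-] = 9.83 × 10^-4 / 0.0202 = 0.0487 mol/L

0.0487 M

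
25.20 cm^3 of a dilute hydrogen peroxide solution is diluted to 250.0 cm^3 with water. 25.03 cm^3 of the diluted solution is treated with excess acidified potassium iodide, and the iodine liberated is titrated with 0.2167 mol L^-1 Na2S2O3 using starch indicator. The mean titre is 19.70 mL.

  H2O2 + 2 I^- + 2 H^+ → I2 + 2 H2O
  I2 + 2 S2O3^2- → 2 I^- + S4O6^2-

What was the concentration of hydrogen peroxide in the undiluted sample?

0.8460 mol/L

n(S2O3^2-) = 0.01970 × 0.2167 = 4.269 × 10^-3 mol
n(I2) = n(S2O3^2-)/2 = 2.134 × 10^-3 mol
n(H2O2) in the aliquot = 2.134 × 10^-3 mol (1:1 ratio)
[H2O2]_dilute = 2.134 × 10^-3 / 0.02503 = 0.08528 mol/L
[H2O2]_original = 0.08528 × 250.0/25.20 = 0.8460 mol/L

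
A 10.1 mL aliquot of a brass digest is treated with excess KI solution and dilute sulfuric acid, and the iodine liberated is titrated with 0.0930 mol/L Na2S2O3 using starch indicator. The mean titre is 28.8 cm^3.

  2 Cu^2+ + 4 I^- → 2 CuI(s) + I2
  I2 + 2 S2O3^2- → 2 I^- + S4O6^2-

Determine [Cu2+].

0.265 mol/L

n(S2O3^2-) = 0.0288 × 0.0930 = 2.68 × 10^-3 mol
n(I2) = n(S2O3^2-)/2 = 1.34 × 10^-3 mol
From the 2:1 ratio, n(Cu2+) in the aliquot = 2/1 × 1.34 × 10^-3 = 2.68 × 10^-3 mol
[Cu2+] = 2.68 × 10^-3 / 0.0101 = 0.265 mol/L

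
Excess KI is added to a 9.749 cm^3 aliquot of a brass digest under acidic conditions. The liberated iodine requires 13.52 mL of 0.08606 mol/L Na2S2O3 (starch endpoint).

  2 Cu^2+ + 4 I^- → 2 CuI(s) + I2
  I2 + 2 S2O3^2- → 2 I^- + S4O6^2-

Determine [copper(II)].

n(S2O3^2-) = 0.01352 × 0.08606 = 1.164 × 10^-3 mol
n(I2) = n(S2O3^2-)/2 = 5.818 × 10^-4 mol
From the 2:1 ratio, n(Cu2+) in the aliquot = 2/1 × 5.818 × 10^-4 = 1.164 × 10^-3 mol
[Cu2+] = 1.164 × 10^-3 / 0.009749 = 0.1193 mol/L

0.1193 mol/L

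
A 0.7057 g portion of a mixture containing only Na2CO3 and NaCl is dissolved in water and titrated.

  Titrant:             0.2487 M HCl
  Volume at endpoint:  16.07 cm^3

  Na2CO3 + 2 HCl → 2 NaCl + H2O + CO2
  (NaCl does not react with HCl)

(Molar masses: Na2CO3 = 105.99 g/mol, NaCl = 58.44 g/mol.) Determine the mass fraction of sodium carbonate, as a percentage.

n(HCl) = 0.01607 × 0.2487 = 3.997 × 10^-3 mol
Let x = n(Na2CO3), y = n(NaCl).
Titrant: 2x = 3.997 × 10^-3;  mass: 105.99x + 58.44y = 0.7057
Solving, x = 1.998 × 10^-3 mol, y = 8.451 × 10^-3 mol
mass of Na2CO3 = 1.998 × 10^-3 × 105.99 = 0.2118 g
% Na2CO3 = 0.2118 / 0.7057 × 100 = 30.01 %

30.01 %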